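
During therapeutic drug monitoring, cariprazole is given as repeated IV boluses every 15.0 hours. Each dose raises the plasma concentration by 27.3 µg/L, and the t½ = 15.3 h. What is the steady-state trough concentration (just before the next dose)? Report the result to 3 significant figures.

k = ln 2 / 15.3 = 0.04530 h⁻¹
Fraction remaining after one interval: e^(−kτ) = e^(−0.04530 × 15.0) = 0.5068
R = 1 / (1 − 0.5068) = 2.028
Css,max = 27.3 × 2.028 = 55.36 µg/L
Css,min = Css,max × e^(−kτ) = 55.36 × 0.5068 ≈ 28.1 µg/L

28.1 µg/L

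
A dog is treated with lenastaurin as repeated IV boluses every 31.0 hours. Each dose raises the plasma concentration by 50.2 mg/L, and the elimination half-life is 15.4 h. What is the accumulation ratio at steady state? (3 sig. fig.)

k = ln 2 / 15.4 = 0.04501 h⁻¹
Fraction remaining after one interval: e^(−kτ) = e^(−0.04501 × 31.0) = 0.2478
R = 1 / (1 − 0.2478) = 1 / 0.7522 ≈ 1.33

1.33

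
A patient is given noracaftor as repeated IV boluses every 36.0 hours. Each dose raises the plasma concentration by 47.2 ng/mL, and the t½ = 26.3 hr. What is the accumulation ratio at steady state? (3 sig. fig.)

1.63

k = ln 2 / 26.3 = 0.02636 hr⁻¹
Fraction remaining after one interval: e^(−kτ) = e^(−0.02636 × 36.0) = 0.3872
R = 1 / (1 − 0.3872) = 1 / 0.6128 ≈ 1.63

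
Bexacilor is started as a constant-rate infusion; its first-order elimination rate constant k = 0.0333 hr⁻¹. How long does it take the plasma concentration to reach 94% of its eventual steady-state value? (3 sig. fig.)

f = 1 − e^(−kt)  ⇒  t = −ln(1 − f) / k
t = −ln(1 − 0.94) / 0.03330 = 2.813 / 0.03330 ≈ 84.5 hours

84.5 hours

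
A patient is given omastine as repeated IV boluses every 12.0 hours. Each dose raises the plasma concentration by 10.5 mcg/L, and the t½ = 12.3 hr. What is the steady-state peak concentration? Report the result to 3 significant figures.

k = ln 2 / 12.3 = 0.05635 hr⁻¹
Fraction remaining after one interval: e^(−kτ) = e^(−0.05635 × 12.0) = 0.5085
R = 1 / (1 − 0.5085) = 2.035
Css,max = 10.5 × 2.035 ≈ 21.4 mcg/L

21.4 mcg/L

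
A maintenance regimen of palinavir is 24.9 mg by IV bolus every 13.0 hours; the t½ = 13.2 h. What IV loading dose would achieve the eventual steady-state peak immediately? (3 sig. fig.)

k = ln 2 / 13.2 = 0.05251 h⁻¹
Accumulation ratio R = 1 / (1 − e^(−kτ)) = 1 / (1 − e^(−0.05251×13.0)) = 1 / (1 − 0.5053) = 2.021
Loading dose = maintenance dose × R = 24.9 × 2.021 ≈ 50.3 mg

50.3 mg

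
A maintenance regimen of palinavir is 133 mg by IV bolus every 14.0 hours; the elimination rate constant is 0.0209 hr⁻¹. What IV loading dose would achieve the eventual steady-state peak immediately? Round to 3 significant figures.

Accumulation ratio R = 1 / (1 − e^(−kτ)) = 1 / (1 − e^(−0.02090×14.0)) = 1 / (1 − 0.7463) = 3.942
Loading dose = maintenance dose × R = 133 × 3.942 ≈ 524 mg

524 mg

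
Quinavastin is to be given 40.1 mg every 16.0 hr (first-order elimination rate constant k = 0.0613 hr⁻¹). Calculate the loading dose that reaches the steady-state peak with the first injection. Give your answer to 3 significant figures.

Accumulation ratio R = 1 / (1 − e^(−kτ)) = 1 / (1 − e^(−0.06130×16.0)) = 1 / (1 − 0.3750) = 1.600
Loading dose = maintenance dose × R = 40.1 × 1.600 ≈ 64.2 mg

64.2 mg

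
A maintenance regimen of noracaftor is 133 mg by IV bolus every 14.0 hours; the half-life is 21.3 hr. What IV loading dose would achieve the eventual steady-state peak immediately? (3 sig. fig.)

363 mg

k = ln 2 / 21.3 = 0.03254 hr⁻¹
Accumulation ratio R = 1 / (1 − e^(−kτ)) = 1 / (1 − e^(−0.03254×14.0)) = 1 / (1 − 0.6341) = 2.733
Loading dose = maintenance dose × R = 133 × 2.733 ≈ 363 mg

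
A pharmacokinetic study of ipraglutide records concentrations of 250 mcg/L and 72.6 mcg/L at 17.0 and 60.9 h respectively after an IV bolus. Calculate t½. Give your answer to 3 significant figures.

24.6 hours

k = ln(C₁/C₂) / (t₂ − t₁) = ln(250/72.6) / (60.9 − 17.0)
  = 1.236 / 43.90 = 0.02817 h⁻¹
t½ = ln 2 / k = ln 2 / 0.02817 ≈ 24.6 hours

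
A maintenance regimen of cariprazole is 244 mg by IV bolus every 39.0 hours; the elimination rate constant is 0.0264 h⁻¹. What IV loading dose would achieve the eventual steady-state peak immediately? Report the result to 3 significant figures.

380 mg

Accumulation ratio R = 1 / (1 − e^(−kτ)) = 1 / (1 − e^(−0.02640×39.0)) = 1 / (1 − 0.3571) = 1.556
Loading dose = maintenance dose × R = 244 × 1.556 ≈ 380 mg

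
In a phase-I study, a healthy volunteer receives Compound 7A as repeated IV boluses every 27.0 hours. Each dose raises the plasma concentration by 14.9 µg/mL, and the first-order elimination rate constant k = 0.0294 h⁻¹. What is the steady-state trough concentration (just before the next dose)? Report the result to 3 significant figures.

Fraction remaining after one interval: e^(−kτ) = e^(−0.02940 × 27.0) = 0.4521
R = 1 / (1 − 0.4521) = 1.825
Css,max = 14.9 × 1.825 = 27.20 µg/mL
Css,min = Css,max × e^(−kτ) = 27.20 × 0.4521 ≈ 12.3 µg/mL

12.3 µg/mL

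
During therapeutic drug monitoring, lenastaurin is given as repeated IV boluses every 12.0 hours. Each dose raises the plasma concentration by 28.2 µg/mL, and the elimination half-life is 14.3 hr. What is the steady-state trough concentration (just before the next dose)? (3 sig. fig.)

k = ln 2 / 14.3 = 0.04847 hr⁻¹
Fraction remaining after one interval: e^(−kτ) = e^(−0.04847 × 12.0) = 0.5590
R = 1 / (1 − 0.5590) = 2.267
Css,max = 28.2 × 2.267 = 63.94 µg/mL
Css,min = Css,max × e^(−kτ) = 63.94 × 0.5590 ≈ 35.7 µg/mL

35.7 µg/mL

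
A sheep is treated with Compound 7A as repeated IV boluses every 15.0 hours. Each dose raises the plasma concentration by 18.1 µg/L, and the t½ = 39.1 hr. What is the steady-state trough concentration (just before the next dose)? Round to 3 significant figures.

59.4 µg/L

k = ln 2 / 39.1 = 0.01773 hr⁻¹
Fraction remaining after one interval: e^(−kτ) = e^(−0.01773 × 15.0) = 0.7665
R = 1 / (1 − 0.7665) = 4.283
Css,max = 18.1 × 4.283 = 77.52 µg/L
Css,min = Css,max × e^(−kτ) = 77.52 × 0.7665 ≈ 59.4 µg/L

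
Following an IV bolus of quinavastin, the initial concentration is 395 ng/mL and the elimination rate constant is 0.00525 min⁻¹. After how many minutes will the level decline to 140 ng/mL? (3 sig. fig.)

C(t) = C₀ e^(−kt)  ⇒  t = ln(C₀/C) / k
t = ln(395/140) / 0.005250 = 1.037 / 0.005250 ≈ 198 minutes

198 minutes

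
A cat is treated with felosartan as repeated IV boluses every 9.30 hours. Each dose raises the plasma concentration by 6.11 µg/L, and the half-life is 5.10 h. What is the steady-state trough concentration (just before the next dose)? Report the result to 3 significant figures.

2.41 µg/L

k = ln 2 / 5.10 = 0.1359 h⁻¹
Fraction remaining after one interval: e^(−kτ) = e^(−0.1359 × 9.30) = 0.2825
R = 1 / (1 − 0.2825) = 1.394
Css,max = 6.11 × 1.394 = 8.516 µg/L
Css,min = Css,max × e^(−kτ) = 8.516 × 0.2825 ≈ 2.41 µg/L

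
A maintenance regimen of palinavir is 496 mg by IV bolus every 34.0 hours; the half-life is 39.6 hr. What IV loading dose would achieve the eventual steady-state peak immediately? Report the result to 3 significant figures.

k = ln 2 / 39.6 = 0.01750 hr⁻¹
Accumulation ratio R = 1 / (1 − e^(−kτ)) = 1 / (1 − e^(−0.01750×34.0)) = 1 / (1 − 0.5515) = 2.230
Loading dose = maintenance dose × R = 496 × 2.230 ≈ 1110 mg

1110 mg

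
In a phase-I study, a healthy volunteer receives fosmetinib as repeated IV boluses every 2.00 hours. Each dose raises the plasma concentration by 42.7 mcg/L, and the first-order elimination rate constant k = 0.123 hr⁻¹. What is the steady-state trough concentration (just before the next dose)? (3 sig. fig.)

153 mcg/L

Fraction remaining after one interval: e^(−kτ) = e^(−0.1230 × 2.00) = 0.7819
R = 1 / (1 − 0.7819) = 4.586
Css,max = 42.7 × 4.586 = 195.8 mcg/L
Css,min = Css,max × e^(−kτ) = 195.8 × 0.7819 ≈ 153 mcg/L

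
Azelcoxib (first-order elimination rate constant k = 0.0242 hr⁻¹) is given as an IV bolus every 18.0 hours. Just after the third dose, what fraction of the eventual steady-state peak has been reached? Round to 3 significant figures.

0.729

f_n = 1 − e^(−nkτ) = 1 − e^(−3 × 0.02420 × 18.0) = 1 − e^(−1.307) = 1 − 0.2707 ≈ 0.729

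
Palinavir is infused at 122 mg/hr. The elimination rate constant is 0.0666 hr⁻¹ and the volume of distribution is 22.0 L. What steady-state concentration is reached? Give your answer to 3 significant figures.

CL = k · V = 0.0666 × 22.0 = 1.465 L/hr
Css = rate / CL = 122 / 1.465 ≈ 83.3 mg/L

83.3 mg/L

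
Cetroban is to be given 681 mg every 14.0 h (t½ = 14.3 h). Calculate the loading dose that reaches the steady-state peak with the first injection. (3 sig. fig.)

1380 mg

k = ln 2 / 14.3 = 0.04847 h⁻¹
Accumulation ratio R = 1 / (1 − e^(−kτ)) = 1 / (1 − e^(−0.04847×14.0)) = 1 / (1 − 0.5073) = 2.030
Loading dose = maintenance dose × R = 681 × 2.030 ≈ 1380 mg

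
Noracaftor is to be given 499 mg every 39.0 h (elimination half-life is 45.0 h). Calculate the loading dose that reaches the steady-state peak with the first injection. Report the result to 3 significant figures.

1100 mg

k = ln 2 / 45.0 = 0.01540 h⁻¹
Accumulation ratio R = 1 / (1 − e^(−kτ)) = 1 / (1 − e^(−0.01540×39.0)) = 1 / (1 − 0.5484) = 2.214
Loading dose = maintenance dose × R = 499 × 2.214 ≈ 1100 mg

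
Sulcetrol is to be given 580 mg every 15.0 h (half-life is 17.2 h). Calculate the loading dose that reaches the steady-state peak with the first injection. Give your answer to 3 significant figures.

k = ln 2 / 17.2 = 0.04030 h⁻¹
Accumulation ratio R = 1 / (1 − e^(−kτ)) = 1 / (1 − e^(−0.04030×15.0)) = 1 / (1 − 0.5464) = 2.204
Loading dose = maintenance dose × R = 580 × 2.204 ≈ 1280 mg

1280 mg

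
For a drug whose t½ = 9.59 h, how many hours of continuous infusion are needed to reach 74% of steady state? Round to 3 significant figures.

18.6 hours

k = ln 2 / 9.59 = 0.07228 h⁻¹
f = 1 − e^(−kt)  ⇒  t = −ln(1 − f) / k
t = −ln(1 − 0.74) / 0.07228 = 1.347 / 0.07228 ≈ 18.6 hours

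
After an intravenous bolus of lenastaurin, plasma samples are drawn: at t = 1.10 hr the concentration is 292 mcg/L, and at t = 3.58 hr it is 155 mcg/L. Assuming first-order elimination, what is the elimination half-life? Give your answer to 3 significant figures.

k = ln(C₁/C₂) / (t₂ − t₁) = ln(292/155) / (3.58 − 1.10)
  = 0.6333 / 2.480 = 0.2554 hr⁻¹
t½ = ln 2 / k = ln 2 / 0.2554 ≈ 2.71 hours

2.71 hours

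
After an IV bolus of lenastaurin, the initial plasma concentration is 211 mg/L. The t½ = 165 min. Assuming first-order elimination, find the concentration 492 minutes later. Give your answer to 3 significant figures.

26.7 mg/L

k = ln 2 / 165 = 0.004201 min⁻¹
C(t) = C₀ e^(−kt) = 211 × e^(−0.004201 × 492) = 211 × e^(−2.067) = 211 × 0.1266 ≈ 26.7 mg/L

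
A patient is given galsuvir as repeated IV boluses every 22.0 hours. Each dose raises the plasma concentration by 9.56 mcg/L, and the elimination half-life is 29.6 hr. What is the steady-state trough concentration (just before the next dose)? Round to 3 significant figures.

k = ln 2 / 29.6 = 0.02342 hr⁻¹
Fraction remaining after one interval: e^(−kτ) = e^(−0.02342 × 22.0) = 0.5974
R = 1 / (1 − 0.5974) = 2.484
Css,max = 9.56 × 2.484 = 23.75 mcg/L
Css,min = Css,max × e^(−kτ) = 23.75 × 0.5974 ≈ 14.2 mcg/L

14.2 mcg/L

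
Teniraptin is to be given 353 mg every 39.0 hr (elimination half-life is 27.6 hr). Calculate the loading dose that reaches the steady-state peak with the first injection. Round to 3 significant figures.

k = ln 2 / 27.6 = 0.02511 hr⁻¹
Accumulation ratio R = 1 / (1 − e^(−kτ)) = 1 / (1 − e^(−0.02511×39.0)) = 1 / (1 − 0.3755) = 1.601
Loading dose = maintenance dose × R = 353 × 1.601 ≈ 565 mg

565 mg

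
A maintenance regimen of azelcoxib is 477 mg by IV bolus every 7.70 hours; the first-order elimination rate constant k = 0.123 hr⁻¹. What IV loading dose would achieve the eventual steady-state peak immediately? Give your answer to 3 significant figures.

779 mg

Accumulation ratio R = 1 / (1 − e^(−kτ)) = 1 / (1 − e^(−0.1230×7.70)) = 1 / (1 − 0.3879) = 1.634
Loading dose = maintenance dose × R = 477 × 1.634 ≈ 779 mg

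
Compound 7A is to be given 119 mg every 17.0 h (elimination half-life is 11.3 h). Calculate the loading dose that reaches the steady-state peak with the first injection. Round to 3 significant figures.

k = ln 2 / 11.3 = 0.06134 h⁻¹
Accumulation ratio R = 1 / (1 − e^(−kτ)) = 1 / (1 − e^(−0.06134×17.0)) = 1 / (1 − 0.3525) = 1.544
Loading dose = maintenance dose × R = 119 × 1.544 ≈ 184 mg

184 mg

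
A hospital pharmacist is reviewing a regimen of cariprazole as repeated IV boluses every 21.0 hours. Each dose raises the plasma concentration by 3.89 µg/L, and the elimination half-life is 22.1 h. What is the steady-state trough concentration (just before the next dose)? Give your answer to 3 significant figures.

4.17 µg/L

k = ln 2 / 22.1 = 0.03136 h⁻¹
Fraction remaining after one interval: e^(−kτ) = e^(−0.03136 × 21.0) = 0.5176
R = 1 / (1 − 0.5176) = 2.073
Css,max = 3.89 × 2.073 = 8.063 µg/L
Css,min = Css,max × e^(−kτ) = 8.063 × 0.5176 ≈ 4.17 µg/L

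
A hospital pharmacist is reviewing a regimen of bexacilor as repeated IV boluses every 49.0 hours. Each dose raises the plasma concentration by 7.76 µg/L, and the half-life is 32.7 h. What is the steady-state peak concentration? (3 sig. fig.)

k = ln 2 / 32.7 = 0.02120 h⁻¹
Fraction remaining after one interval: e^(−kτ) = e^(−0.02120 × 49.0) = 0.3539
R = 1 / (1 − 0.3539) = 1.548
Css,max = 7.76 × 1.548 ≈ 12.0 µg/L

12.0 µg/L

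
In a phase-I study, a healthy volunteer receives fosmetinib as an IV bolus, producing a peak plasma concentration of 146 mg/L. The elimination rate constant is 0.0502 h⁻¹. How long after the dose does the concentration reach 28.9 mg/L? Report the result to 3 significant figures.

32.3 hours

C(t) = C₀ e^(−kt)  ⇒  t = ln(C₀/C) / k
t = ln(146/28.9) / 0.05020 = 1.620 / 0.05020 ≈ 32.3 hours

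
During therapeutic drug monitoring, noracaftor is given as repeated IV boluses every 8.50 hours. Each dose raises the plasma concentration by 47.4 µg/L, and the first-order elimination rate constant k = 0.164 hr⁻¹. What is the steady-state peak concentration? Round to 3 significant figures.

63.0 µg/L

Fraction remaining after one interval: e^(−kτ) = e^(−0.1640 × 8.50) = 0.2481
R = 1 / (1 − 0.2481) = 1.330
Css,max = 47.4 × 1.330 ≈ 63.0 µg/L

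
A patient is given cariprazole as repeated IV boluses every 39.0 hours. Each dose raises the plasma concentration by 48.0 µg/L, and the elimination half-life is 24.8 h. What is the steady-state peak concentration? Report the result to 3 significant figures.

72.3 µg/L

k = ln 2 / 24.8 = 0.02795 h⁻¹
Fraction remaining after one interval: e^(−kτ) = e^(−0.02795 × 39.0) = 0.3362
R = 1 / (1 − 0.3362) = 1.506
Css,max = 48.0 × 1.506 ≈ 72.3 µg/L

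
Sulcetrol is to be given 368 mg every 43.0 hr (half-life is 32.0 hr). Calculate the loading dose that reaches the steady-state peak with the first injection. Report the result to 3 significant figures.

k = ln 2 / 32.0 = 0.02166 hr⁻¹
Accumulation ratio R = 1 / (1 − e^(−kτ)) = 1 / (1 − e^(−0.02166×43.0)) = 1 / (1 − 0.3940) = 1.650
Loading dose = maintenance dose × R = 368 × 1.650 ≈ 607 mg

607 mg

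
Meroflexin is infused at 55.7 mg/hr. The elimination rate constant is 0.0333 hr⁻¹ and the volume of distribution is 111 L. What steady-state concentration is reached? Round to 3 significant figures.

15.1 mg/L

CL = k · V = 0.0333 × 111 = 3.696 L/hr
Css = rate / CL = 55.7 / 3.696 ≈ 15.1 mg/L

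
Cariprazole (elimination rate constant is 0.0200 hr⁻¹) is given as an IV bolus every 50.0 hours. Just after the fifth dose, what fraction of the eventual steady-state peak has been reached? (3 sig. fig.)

f_n = 1 − e^(−nkτ) = 1 − e^(−5 × 0.02000 × 50.0) = 1 − e^(−5.000) = 1 − 0.006738 ≈ 0.993

0.993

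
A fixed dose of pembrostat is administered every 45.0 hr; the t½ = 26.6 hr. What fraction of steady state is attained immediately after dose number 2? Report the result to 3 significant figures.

0.904

k = ln 2 / 26.6 = 0.02606 hr⁻¹
f_n = 1 − e^(−nkτ) = 1 − e^(−2 × 0.02606 × 45.0) = 1 − e^(−2.345) = 1 − 0.09582 ≈ 0.904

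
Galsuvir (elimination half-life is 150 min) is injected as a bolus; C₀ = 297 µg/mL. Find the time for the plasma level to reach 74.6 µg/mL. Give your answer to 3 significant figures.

299 minutes

k = ln 2 / 150 = 0.004621 min⁻¹
C(t) = C₀ e^(−kt)  ⇒  t = ln(C₀/C) / k
t = ln(297/74.6) / 0.004621 = 1.382 / 0.004621 ≈ 299 minutes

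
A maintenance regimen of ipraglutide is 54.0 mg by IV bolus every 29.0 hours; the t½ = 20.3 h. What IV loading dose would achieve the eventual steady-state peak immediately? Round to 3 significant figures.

85.9 mg

k = ln 2 / 20.3 = 0.03415 h⁻¹
Accumulation ratio R = 1 / (1 − e^(−kτ)) = 1 / (1 − e^(−0.03415×29.0)) = 1 / (1 − 0.3715) = 1.591
Loading dose = maintenance dose × R = 54.0 × 1.591 ≈ 85.9 mg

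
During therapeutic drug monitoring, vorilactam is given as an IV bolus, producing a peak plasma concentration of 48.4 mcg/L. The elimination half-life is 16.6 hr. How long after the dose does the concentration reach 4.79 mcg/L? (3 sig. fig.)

55.4 hours

k = ln 2 / 16.6 = 0.04176 hr⁻¹
C(t) = C₀ e^(−kt)  ⇒  t = ln(C₀/C) / k
t = ln(48.4/4.79) / 0.04176 = 2.313 / 0.04176 ≈ 55.4 hours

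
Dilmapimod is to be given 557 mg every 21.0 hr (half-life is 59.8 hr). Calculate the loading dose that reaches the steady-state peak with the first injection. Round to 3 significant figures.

k = ln 2 / 59.8 = 0.01159 hr⁻¹
Accumulation ratio R = 1 / (1 − e^(−kτ)) = 1 / (1 − e^(−0.01159×21.0)) = 1 / (1 − 0.7839) = 4.629
Loading dose = maintenance dose × R = 557 × 4.629 ≈ 2580 mg

2580 mg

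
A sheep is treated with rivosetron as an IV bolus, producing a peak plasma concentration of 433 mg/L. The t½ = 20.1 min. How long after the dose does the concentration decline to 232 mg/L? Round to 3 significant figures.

k = ln 2 / 20.1 = 0.03448 min⁻¹
C(t) = C₀ e^(−kt)  ⇒  t = ln(C₀/C) / k
t = ln(433/232) / 0.03448 = 0.6240 / 0.03448 ≈ 18.1 minutes

18.1 minutes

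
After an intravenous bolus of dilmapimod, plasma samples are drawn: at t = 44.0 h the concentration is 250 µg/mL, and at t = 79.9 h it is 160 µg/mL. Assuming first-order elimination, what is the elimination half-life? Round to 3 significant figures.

55.8 hours

k = ln(C₁/C₂) / (t₂ − t₁) = ln(250/160) / (79.9 − 44.0)
  = 0.4463 / 35.90 = 0.01243 h⁻¹
t½ = ln 2 / k = ln 2 / 0.01243 ≈ 55.8 hours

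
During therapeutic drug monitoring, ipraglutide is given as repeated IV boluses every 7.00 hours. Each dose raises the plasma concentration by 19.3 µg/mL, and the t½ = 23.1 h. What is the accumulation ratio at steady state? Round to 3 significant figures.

5.28

k = ln 2 / 23.1 = 0.03001 h⁻¹
Fraction remaining after one interval: e^(−kτ) = e^(−0.03001 × 7.00) = 0.8105
R = 1 / (1 − 0.8105) = 1 / 0.1895 ≈ 5.28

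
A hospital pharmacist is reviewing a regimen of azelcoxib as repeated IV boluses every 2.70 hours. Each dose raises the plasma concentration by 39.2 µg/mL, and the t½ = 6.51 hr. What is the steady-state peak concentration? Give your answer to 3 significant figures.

k = ln 2 / 6.51 = 0.1065 hr⁻¹
Fraction remaining after one interval: e^(−kτ) = e^(−0.1065 × 2.70) = 0.7502
R = 1 / (1 − 0.7502) = 4.002
Css,max = 39.2 × 4.002 ≈ 157 µg/mL

157 µg/mL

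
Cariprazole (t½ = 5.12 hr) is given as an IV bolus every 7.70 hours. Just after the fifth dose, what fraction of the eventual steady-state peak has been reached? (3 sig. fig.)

0.995

k = ln 2 / 5.12 = 0.1354 hr⁻¹
f_n = 1 − e^(−nkτ) = 1 − e^(−5 × 0.1354 × 7.70) = 1 − e^(−5.212) = 1 − 0.005450 ≈ 0.995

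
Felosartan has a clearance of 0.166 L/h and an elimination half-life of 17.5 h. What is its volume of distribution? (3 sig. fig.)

4.19 L

k = ln 2 / t½ = ln 2 / 17.5 = 0.03961 h⁻¹
V = CL / k = 0.166 / 0.03961 ≈ 4.19 L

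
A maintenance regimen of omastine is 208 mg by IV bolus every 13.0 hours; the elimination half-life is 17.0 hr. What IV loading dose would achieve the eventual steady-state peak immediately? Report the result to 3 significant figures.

506 mg

k = ln 2 / 17.0 = 0.04077 hr⁻¹
Accumulation ratio R = 1 / (1 − e^(−kτ)) = 1 / (1 − e^(−0.04077×13.0)) = 1 / (1 − 0.5886) = 2.431
Loading dose = maintenance dose × R = 208 × 2.431 ≈ 506 mg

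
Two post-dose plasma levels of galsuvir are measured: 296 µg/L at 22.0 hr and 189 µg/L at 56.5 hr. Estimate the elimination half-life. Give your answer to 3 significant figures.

k = ln(C₁/C₂) / (t₂ − t₁) = ln(296/189) / (56.5 − 22.0)
  = 0.4486 / 34.50 = 0.01300 hr⁻¹
t½ = ln 2 / k = ln 2 / 0.01300 ≈ 53.3 hours

53.3 hours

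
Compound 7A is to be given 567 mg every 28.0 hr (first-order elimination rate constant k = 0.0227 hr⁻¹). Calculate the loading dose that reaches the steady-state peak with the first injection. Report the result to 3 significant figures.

1210 mg

Accumulation ratio R = 1 / (1 − e^(−kτ)) = 1 / (1 − e^(−0.02270×28.0)) = 1 / (1 − 0.5296) = 2.126
Loading dose = maintenance dose × R = 567 × 2.126 ≈ 1210 mg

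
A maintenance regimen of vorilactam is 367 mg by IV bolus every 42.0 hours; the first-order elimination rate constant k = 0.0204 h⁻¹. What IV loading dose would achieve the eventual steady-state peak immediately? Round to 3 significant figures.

638 mg

Accumulation ratio R = 1 / (1 − e^(−kτ)) = 1 / (1 − e^(−0.02040×42.0)) = 1 / (1 − 0.4245) = 1.738
Loading dose = maintenance dose × R = 367 × 1.738 ≈ 638 mg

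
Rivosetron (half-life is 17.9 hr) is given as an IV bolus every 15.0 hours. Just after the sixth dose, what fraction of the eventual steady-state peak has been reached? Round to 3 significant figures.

0.969

k = ln 2 / 17.9 = 0.03872 hr⁻¹
f_n = 1 − e^(−nkτ) = 1 − e^(−6 × 0.03872 × 15.0) = 1 − e^(−3.485) = 1 − 0.03065 ≈ 0.969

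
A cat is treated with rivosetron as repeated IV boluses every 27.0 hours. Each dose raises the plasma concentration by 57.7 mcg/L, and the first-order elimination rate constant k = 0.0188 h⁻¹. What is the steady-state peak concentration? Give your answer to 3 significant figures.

Fraction remaining after one interval: e^(−kτ) = e^(−0.01880 × 27.0) = 0.6019
R = 1 / (1 − 0.6019) = 2.512
Css,max = 57.7 × 2.512 ≈ 145 mcg/L

145 mcg/L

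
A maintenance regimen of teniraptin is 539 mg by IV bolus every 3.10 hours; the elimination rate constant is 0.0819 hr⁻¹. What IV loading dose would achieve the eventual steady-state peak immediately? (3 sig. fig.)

Accumulation ratio R = 1 / (1 − e^(−kτ)) = 1 / (1 − e^(−0.08190×3.10)) = 1 / (1 − 0.7758) = 4.460
Loading dose = maintenance dose × R = 539 × 4.460 ≈ 2400 mg

2400 mg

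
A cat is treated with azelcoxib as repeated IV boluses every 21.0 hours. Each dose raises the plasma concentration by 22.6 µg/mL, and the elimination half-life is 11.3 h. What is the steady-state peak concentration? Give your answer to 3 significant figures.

31.2 µg/mL

k = ln 2 / 11.3 = 0.06134 h⁻¹
Fraction remaining after one interval: e^(−kτ) = e^(−0.06134 × 21.0) = 0.2758
R = 1 / (1 − 0.2758) = 1.381
Css,max = 22.6 × 1.381 ≈ 31.2 µg/mL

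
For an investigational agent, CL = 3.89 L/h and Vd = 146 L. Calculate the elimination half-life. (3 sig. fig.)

26.0 hours

k = CL / V = 3.89 / 146 = 0.02664 h⁻¹
t½ = ln 2 / k = ln 2 / 0.02664 ≈ 26.0 hours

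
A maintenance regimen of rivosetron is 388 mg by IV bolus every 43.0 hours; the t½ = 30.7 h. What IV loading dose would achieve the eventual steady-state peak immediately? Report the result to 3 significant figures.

k = ln 2 / 30.7 = 0.02258 h⁻¹
Accumulation ratio R = 1 / (1 − e^(−kτ)) = 1 / (1 − e^(−0.02258×43.0)) = 1 / (1 − 0.3788) = 1.610
Loading dose = maintenance dose × R = 388 × 1.610 ≈ 625 mg

625 mg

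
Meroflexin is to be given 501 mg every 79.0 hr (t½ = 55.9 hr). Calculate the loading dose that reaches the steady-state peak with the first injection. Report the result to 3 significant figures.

802 mg

k = ln 2 / 55.9 = 0.01240 hr⁻¹
Accumulation ratio R = 1 / (1 − e^(−kτ)) = 1 / (1 − e^(−0.01240×79.0)) = 1 / (1 − 0.3755) = 1.601
Loading dose = maintenance dose × R = 501 × 1.601 ≈ 802 mg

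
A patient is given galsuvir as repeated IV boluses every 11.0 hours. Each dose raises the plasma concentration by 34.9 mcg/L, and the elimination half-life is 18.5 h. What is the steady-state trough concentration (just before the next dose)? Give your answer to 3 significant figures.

k = ln 2 / 18.5 = 0.03747 h⁻¹
Fraction remaining after one interval: e^(−kτ) = e^(−0.03747 × 11.0) = 0.6622
R = 1 / (1 − 0.6622) = 2.961
Css,max = 34.9 × 2.961 = 103.3 mcg/L
Css,min = Css,max × e^(−kτ) = 103.3 × 0.6622 ≈ 68.4 mcg/L

68.4 mcg/L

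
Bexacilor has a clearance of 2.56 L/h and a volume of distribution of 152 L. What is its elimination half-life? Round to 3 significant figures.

41.2 hours

k = CL / V = 2.56 / 152 = 0.01684 h⁻¹
t½ = ln 2 / k = ln 2 / 0.01684 ≈ 41.2 hours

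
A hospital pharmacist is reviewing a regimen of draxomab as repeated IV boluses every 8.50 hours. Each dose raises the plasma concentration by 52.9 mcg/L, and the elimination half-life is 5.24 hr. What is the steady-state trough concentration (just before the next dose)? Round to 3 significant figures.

25.5 mcg/L

k = ln 2 / 5.24 = 0.1323 hr⁻¹
Fraction remaining after one interval: e^(−kτ) = e^(−0.1323 × 8.50) = 0.3249
R = 1 / (1 − 0.3249) = 1.481
Css,max = 52.9 × 1.481 = 78.35 mcg/L
Css,min = Css,max × e^(−kτ) = 78.35 × 0.3249 ≈ 25.5 mcg/L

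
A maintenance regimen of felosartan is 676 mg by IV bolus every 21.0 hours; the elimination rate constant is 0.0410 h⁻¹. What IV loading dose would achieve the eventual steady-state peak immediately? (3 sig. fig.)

1170 mg

Accumulation ratio R = 1 / (1 − e^(−kτ)) = 1 / (1 − e^(−0.04100×21.0)) = 1 / (1 − 0.4227) = 1.732
Loading dose = maintenance dose × R = 676 × 1.732 ≈ 1170 mg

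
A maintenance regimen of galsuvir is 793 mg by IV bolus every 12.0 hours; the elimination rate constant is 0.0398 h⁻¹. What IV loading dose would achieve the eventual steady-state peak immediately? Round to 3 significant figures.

2090 mg

Accumulation ratio R = 1 / (1 − e^(−kτ)) = 1 / (1 − e^(−0.03980×12.0)) = 1 / (1 − 0.6203) = 2.633
Loading dose = maintenance dose × R = 793 × 2.633 ≈ 2090 mg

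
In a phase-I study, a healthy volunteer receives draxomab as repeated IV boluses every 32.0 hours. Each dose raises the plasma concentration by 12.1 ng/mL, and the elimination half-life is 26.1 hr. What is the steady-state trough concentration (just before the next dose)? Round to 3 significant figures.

k = ln 2 / 26.1 = 0.02656 hr⁻¹
Fraction remaining after one interval: e^(−kτ) = e^(−0.02656 × 32.0) = 0.4275
R = 1 / (1 − 0.4275) = 1.747
Css,max = 12.1 × 1.747 = 21.13 ng/mL
Css,min = Css,max × e^(−kτ) = 21.13 × 0.4275 ≈ 9.03 ng/mL

9.03 ng/mL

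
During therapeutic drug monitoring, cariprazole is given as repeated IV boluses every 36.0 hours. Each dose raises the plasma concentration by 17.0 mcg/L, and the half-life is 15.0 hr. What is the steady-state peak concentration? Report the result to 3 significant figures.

21.0 mcg/L

k = ln 2 / 15.0 = 0.04621 hr⁻¹
Fraction remaining after one interval: e^(−kτ) = e^(−0.04621 × 36.0) = 0.1895
R = 1 / (1 − 0.1895) = 1.234
Css,max = 17.0 × 1.234 ≈ 21.0 mcg/L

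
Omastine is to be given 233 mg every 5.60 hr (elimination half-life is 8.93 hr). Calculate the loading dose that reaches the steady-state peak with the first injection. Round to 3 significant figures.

k = ln 2 / 8.93 = 0.07762 hr⁻¹
Accumulation ratio R = 1 / (1 − e^(−kτ)) = 1 / (1 − e^(−0.07762×5.60)) = 1 / (1 − 0.6475) = 2.837
Loading dose = maintenance dose × R = 233 × 2.837 ≈ 661 mg

661 mg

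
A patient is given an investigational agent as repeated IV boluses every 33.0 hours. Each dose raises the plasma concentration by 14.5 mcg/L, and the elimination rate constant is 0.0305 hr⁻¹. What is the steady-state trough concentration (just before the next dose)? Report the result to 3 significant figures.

8.35 mcg/L

Fraction remaining after one interval: e^(−kτ) = e^(−0.03050 × 33.0) = 0.3655
R = 1 / (1 − 0.3655) = 1.576
Css,max = 14.5 × 1.576 = 22.85 mcg/L
Css,min = Css,max × e^(−kτ) = 22.85 × 0.3655 ≈ 8.35 mcg/L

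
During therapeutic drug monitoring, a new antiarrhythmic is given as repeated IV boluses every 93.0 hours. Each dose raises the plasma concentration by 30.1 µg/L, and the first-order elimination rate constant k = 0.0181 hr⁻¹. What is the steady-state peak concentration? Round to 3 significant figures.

Fraction remaining after one interval: e^(−kτ) = e^(−0.01810 × 93.0) = 0.1858
R = 1 / (1 − 0.1858) = 1.228
Css,max = 30.1 × 1.228 ≈ 37.0 µg/L

37.0 µg/L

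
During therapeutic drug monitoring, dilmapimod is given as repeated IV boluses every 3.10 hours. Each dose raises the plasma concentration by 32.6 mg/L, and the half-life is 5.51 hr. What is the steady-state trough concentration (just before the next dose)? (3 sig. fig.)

k = ln 2 / 5.51 = 0.1258 hr⁻¹
Fraction remaining after one interval: e^(−kτ) = e^(−0.1258 × 3.10) = 0.6771
R = 1 / (1 − 0.6771) = 3.097
Css,max = 32.6 × 3.097 = 101.0 mg/L
Css,min = Css,max × e^(−kτ) = 101.0 × 0.6771 ≈ 68.4 mg/L

68.4 mg/L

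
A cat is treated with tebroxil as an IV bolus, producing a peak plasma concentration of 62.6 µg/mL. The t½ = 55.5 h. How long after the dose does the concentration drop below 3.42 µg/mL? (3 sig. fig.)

k = ln 2 / 55.5 = 0.01249 h⁻¹
C(t) = C₀ e^(−kt)  ⇒  t = ln(C₀/C) / k
t = ln(62.6/3.42) / 0.01249 = 2.907 / 0.01249 ≈ 233 hours

233 hours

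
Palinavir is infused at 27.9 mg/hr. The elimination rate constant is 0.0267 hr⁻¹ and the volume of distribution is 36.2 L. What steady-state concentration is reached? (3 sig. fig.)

CL = k · V = 0.0267 × 36.2 = 0.9665 L/hr
Css = rate / CL = 27.9 / 0.9665 ≈ 28.9 µg/mL

28.9 µg/mL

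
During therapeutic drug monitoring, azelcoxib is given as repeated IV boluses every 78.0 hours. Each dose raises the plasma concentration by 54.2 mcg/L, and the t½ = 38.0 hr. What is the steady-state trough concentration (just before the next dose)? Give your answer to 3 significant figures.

k = ln 2 / 38.0 = 0.01824 hr⁻¹
Fraction remaining after one interval: e^(−kτ) = e^(−0.01824 × 78.0) = 0.2410
R = 1 / (1 − 0.2410) = 1.318
Css,max = 54.2 × 1.318 = 71.41 mcg/L
Css,min = Css,max × e^(−kτ) = 71.41 × 0.2410 ≈ 17.2 mcg/L

17.2 mcg/L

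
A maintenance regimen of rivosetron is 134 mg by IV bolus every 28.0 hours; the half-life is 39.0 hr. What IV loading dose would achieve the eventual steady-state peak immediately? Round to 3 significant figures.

k = ln 2 / 39.0 = 0.01777 hr⁻¹
Accumulation ratio R = 1 / (1 − e^(−kτ)) = 1 / (1 − e^(−0.01777×28.0)) = 1 / (1 − 0.6080) = 2.551
Loading dose = maintenance dose × R = 134 × 2.551 ≈ 342 mg

342 mg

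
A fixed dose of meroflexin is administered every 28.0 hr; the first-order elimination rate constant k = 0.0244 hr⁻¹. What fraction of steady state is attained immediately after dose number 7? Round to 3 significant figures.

f_n = 1 − e^(−nkτ) = 1 − e^(−7 × 0.02440 × 28.0) = 1 − e^(−4.782) = 1 − 0.008376 ≈ 0.992

0.992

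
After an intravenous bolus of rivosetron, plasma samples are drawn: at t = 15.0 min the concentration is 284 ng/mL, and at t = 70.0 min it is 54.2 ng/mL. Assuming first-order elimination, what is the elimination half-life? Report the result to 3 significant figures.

23.0 minutes

k = ln(C₁/C₂) / (t₂ − t₁) = ln(284/54.2) / (70.0 − 15.0)
  = 1.656 / 55.00 = 0.03011 min⁻¹
t½ = ln 2 / k = ln 2 / 0.03011 ≈ 23.0 minutes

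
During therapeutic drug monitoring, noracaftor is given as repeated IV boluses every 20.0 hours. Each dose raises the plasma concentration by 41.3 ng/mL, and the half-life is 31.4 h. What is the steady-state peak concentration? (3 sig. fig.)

116 ng/mL

k = ln 2 / 31.4 = 0.02207 h⁻¹
Fraction remaining after one interval: e^(−kτ) = e^(−0.02207 × 20.0) = 0.6431
R = 1 / (1 − 0.6431) = 2.802
Css,max = 41.3 × 2.802 ≈ 116 ng/mL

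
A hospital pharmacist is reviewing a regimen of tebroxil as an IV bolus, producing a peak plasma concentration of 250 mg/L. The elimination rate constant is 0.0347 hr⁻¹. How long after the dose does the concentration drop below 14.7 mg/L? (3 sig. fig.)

81.7 hours

C(t) = C₀ e^(−kt)  ⇒  t = ln(C₀/C) / k
t = ln(250/14.7) / 0.03470 = 2.834 / 0.03470 ≈ 81.7 hours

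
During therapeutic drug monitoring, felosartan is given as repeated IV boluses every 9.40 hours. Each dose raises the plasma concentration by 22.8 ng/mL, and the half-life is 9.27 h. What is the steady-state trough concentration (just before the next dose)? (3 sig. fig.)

k = ln 2 / 9.27 = 0.07477 h⁻¹
Fraction remaining after one interval: e^(−kτ) = e^(−0.07477 × 9.40) = 0.4952
R = 1 / (1 − 0.4952) = 1.981
Css,max = 22.8 × 1.981 = 45.16 ng/mL
Css,min = Css,max × e^(−kτ) = 45.16 × 0.4952 ≈ 22.4 ng/mL

22.4 ng/mL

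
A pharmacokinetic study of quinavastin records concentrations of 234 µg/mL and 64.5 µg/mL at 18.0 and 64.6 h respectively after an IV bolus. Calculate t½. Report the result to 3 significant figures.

k = ln(C₁/C₂) / (t₂ − t₁) = ln(234/64.5) / (64.6 − 18.0)
  = 1.289 / 46.60 = 0.02765 h⁻¹
t½ = ln 2 / k = ln 2 / 0.02765 ≈ 25.1 hours

25.1 hours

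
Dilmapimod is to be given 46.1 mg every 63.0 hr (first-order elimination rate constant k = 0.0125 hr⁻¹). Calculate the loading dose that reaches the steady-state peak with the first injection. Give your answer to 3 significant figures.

84.6 mg

Accumulation ratio R = 1 / (1 − e^(−kτ)) = 1 / (1 − e^(−0.01250×63.0)) = 1 / (1 − 0.4550) = 1.835
Loading dose = maintenance dose × R = 46.1 × 1.835 ≈ 84.6 mg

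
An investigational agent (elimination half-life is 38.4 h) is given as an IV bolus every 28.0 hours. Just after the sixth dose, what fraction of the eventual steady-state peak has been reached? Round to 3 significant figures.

k = ln 2 / 38.4 = 0.01805 h⁻¹
f_n = 1 − e^(−nkτ) = 1 − e^(−6 × 0.01805 × 28.0) = 1 − e^(−3.033) = 1 − 0.04819 ≈ 0.952

0.952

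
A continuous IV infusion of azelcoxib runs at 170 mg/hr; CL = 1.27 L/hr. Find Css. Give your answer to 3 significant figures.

134 µg/mL

Css = infusion rate / CL = 170 / 1.27 ≈ 134 µg/mL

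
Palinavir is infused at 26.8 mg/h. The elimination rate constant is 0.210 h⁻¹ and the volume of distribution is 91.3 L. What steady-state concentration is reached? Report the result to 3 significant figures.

1.40 mg/L

CL = k · V = 0.210 × 91.3 = 19.17 L/h
Css = rate / CL = 26.8 / 19.17 ≈ 1.40 mg/L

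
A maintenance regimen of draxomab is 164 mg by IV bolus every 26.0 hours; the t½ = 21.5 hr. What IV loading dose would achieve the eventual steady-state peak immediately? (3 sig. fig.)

k = ln 2 / 21.5 = 0.03224 hr⁻¹
Accumulation ratio R = 1 / (1 − e^(−kτ)) = 1 / (1 − e^(−0.03224×26.0)) = 1 / (1 − 0.4325) = 1.762
Loading dose = maintenance dose × R = 164 × 1.762 ≈ 289 mg

289 mg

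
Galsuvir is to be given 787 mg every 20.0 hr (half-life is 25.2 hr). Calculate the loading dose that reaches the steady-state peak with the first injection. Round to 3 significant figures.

1860 mg

k = ln 2 / 25.2 = 0.02751 hr⁻¹
Accumulation ratio R = 1 / (1 − e^(−kτ)) = 1 / (1 − e^(−0.02751×20.0)) = 1 / (1 − 0.5769) = 2.363
Loading dose = maintenance dose × R = 787 × 2.363 ≈ 1860 mg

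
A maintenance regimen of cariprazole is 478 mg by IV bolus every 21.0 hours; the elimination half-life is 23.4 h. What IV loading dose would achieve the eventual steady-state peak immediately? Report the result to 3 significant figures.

k = ln 2 / 23.4 = 0.02962 h⁻¹
Accumulation ratio R = 1 / (1 − e^(−kτ)) = 1 / (1 − e^(−0.02962×21.0)) = 1 / (1 − 0.5368) = 2.159
Loading dose = maintenance dose × R = 478 × 2.159 ≈ 1030 mg

1030 mg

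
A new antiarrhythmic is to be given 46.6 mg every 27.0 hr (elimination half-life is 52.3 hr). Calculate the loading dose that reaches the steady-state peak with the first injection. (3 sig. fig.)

155 mg

k = ln 2 / 52.3 = 0.01325 hr⁻¹
Accumulation ratio R = 1 / (1 − e^(−kτ)) = 1 / (1 − e^(−0.01325×27.0)) = 1 / (1 − 0.6992) = 3.324
Loading dose = maintenance dose × R = 46.6 × 3.324 ≈ 155 mg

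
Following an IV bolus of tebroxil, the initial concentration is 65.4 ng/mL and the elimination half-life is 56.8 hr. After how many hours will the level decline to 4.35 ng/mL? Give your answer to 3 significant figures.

222 hours

k = ln 2 / 56.8 = 0.01220 hr⁻¹
C(t) = C₀ e^(−kt)  ⇒  t = ln(C₀/C) / k
t = ln(65.4/4.35) / 0.01220 = 2.710 / 0.01220 ≈ 222 hours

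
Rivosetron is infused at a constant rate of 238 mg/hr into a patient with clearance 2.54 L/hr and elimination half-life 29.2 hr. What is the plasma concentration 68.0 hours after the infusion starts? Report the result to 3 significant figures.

Css = rate / CL = 238 / 2.54 = 93.70 mg/L
k = ln 2 / 29.2 = 0.02374 hr⁻¹
C(t) = Css (1 − e^(−kt)) = 93.70 × (1 − e^(−1.614)) = 93.70 × 0.8009 ≈ 75.0 mg/L

75.0 mg/L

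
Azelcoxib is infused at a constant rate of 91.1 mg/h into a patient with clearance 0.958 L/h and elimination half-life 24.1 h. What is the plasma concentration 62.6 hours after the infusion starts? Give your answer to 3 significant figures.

79.4 mg/L

Css = rate / CL = 91.1 / 0.958 = 95.09 mg/L
k = ln 2 / 24.1 = 0.02876 h⁻¹
C(t) = Css (1 − e^(−kt)) = 95.09 × (1 − e^(−1.800)) = 95.09 × 0.8348 ≈ 79.4 mg/L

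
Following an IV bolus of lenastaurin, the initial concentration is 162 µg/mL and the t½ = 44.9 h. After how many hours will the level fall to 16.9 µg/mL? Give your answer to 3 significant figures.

146 hours

k = ln 2 / 44.9 = 0.01544 h⁻¹
C(t) = C₀ e^(−kt)  ⇒  t = ln(C₀/C) / k
t = ln(162/16.9) / 0.01544 = 2.260 / 0.01544 ≈ 146 hours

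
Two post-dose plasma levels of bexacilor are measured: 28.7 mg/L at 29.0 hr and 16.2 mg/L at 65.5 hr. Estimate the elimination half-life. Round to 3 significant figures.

44.2 hours

k = ln(C₁/C₂) / (t₂ − t₁) = ln(28.7/16.2) / (65.5 − 29.0)
  = 0.5719 / 36.50 = 0.01567 hr⁻¹
t½ = ln 2 / k = ln 2 / 0.01567 ≈ 44.2 hours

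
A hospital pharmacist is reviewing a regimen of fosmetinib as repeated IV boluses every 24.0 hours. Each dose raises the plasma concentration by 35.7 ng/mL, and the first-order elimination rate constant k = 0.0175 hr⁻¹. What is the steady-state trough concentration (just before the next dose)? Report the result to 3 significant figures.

Fraction remaining after one interval: e^(−kτ) = e^(−0.01750 × 24.0) = 0.6570
R = 1 / (1 − 0.6570) = 2.916
Css,max = 35.7 × 2.916 = 104.1 ng/mL
Css,min = Css,max × e^(−kτ) = 104.1 × 0.6570 ≈ 68.4 ng/mL

68.4 ng/mL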